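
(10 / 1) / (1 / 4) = 40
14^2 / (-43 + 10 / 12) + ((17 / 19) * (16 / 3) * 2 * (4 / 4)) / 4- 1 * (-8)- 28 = -321044 / 14421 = -22.26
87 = 87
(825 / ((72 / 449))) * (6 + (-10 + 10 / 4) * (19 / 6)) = -8766725 / 96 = -91320.05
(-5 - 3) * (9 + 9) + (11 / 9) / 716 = -927925 / 6444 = -144.00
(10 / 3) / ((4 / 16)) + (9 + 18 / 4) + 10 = 221 / 6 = 36.83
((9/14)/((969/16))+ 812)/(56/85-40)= -2294945/111188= -20.64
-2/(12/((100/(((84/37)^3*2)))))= -1266325/1778112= -0.71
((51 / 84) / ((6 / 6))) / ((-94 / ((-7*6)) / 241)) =12291 / 188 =65.38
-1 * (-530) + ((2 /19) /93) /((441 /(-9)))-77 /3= 43666691 /86583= 504.33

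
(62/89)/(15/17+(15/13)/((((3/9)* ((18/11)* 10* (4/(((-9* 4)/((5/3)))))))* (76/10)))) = 2082704/2188599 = 0.95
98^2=9604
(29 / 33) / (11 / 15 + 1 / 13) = 1885 / 1738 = 1.08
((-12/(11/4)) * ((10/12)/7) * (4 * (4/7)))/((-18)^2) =-160/43659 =-0.00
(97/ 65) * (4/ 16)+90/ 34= 13349/ 4420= 3.02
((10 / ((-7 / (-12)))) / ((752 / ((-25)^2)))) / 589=9375 / 387562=0.02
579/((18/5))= 965/6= 160.83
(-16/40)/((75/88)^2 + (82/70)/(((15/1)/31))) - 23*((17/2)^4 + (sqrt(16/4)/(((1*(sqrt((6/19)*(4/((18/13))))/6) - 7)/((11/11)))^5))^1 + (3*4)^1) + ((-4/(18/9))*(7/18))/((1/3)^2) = -481710516541841860700795790132921/4002760982306940005497931168 + 3589299749162979*sqrt(741)/312819592061937132832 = -120344.56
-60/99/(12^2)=-0.00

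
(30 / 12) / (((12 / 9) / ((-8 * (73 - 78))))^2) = 2250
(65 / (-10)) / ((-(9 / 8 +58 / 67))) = 3484 / 1067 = 3.27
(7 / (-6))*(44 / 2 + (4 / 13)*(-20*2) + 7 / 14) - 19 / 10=-10757 / 780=-13.79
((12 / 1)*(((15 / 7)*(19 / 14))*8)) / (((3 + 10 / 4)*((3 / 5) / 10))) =846.01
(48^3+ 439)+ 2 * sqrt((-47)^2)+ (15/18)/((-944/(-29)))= 629412145/5664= 111125.03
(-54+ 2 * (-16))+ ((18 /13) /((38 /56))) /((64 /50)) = -83393 /988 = -84.41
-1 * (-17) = 17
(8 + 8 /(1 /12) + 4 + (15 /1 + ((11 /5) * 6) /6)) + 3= 641 /5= 128.20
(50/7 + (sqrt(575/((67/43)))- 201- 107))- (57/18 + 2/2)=-12811/42 + 5 * sqrt(66263)/67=-285.81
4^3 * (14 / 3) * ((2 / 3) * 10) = 17920 / 9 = 1991.11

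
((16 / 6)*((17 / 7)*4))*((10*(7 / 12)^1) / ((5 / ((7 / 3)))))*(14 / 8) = 3332 / 27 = 123.41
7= 7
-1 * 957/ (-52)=957/ 52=18.40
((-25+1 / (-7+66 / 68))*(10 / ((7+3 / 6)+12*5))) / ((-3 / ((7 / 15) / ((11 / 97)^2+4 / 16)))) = 5436595472 / 2464098975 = 2.21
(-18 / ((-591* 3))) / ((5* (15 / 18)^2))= 72 / 24625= 0.00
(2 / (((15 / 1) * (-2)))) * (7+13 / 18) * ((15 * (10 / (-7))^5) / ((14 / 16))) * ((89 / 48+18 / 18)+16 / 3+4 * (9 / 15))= 84095000 / 151263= 555.95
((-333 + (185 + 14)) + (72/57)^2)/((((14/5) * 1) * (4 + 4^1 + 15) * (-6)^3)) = 119495/12554136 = 0.01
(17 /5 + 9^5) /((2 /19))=2804989 /5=560997.80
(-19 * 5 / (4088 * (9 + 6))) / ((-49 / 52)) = 247 / 150234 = 0.00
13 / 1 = 13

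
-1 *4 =-4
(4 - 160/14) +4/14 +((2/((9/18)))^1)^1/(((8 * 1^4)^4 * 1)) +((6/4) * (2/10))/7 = -36347/5120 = -7.10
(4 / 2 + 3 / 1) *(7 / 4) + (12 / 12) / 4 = 9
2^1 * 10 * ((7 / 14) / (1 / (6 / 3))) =20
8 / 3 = 2.67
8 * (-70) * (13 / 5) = -1456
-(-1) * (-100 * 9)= -900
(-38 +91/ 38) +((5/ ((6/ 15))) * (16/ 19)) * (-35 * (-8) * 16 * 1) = 1790647/ 38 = 47122.29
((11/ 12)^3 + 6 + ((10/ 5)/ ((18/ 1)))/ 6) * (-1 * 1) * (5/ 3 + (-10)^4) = -351988655/ 5184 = -67899.05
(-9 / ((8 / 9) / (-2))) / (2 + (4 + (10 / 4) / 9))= 729 / 226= 3.23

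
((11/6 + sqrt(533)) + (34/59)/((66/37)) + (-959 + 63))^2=1346982924213/1684804 - 1160209 * sqrt(533)/649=758217.43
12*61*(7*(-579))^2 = 12024424188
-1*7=-7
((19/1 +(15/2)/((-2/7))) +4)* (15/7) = -195/28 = -6.96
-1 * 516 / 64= -129 / 16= -8.06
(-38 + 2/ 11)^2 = 173056/ 121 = 1430.21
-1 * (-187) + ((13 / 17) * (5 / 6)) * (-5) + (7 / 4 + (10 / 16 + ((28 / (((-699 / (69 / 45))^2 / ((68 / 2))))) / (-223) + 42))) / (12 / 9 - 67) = 40096271965581463 / 218940251416200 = 183.14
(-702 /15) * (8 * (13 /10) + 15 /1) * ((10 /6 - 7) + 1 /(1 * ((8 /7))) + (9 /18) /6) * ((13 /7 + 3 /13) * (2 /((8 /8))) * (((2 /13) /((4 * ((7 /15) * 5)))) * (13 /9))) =7239 /14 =517.07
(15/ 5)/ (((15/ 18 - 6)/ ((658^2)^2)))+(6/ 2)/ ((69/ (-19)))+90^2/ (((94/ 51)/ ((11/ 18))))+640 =-3647554253191786/ 33511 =-108846475879.32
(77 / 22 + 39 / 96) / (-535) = -0.01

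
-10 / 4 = -5 / 2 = -2.50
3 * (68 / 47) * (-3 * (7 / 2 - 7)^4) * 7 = -2571471 / 188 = -13678.04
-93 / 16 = -5.81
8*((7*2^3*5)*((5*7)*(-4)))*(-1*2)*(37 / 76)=5801600 / 19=305347.37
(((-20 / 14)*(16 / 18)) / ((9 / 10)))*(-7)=800 / 81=9.88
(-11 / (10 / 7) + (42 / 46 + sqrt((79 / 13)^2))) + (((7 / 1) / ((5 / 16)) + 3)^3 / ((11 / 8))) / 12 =2448114593 / 2466750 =992.45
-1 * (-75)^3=421875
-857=-857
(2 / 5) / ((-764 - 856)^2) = 1 / 6561000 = 0.00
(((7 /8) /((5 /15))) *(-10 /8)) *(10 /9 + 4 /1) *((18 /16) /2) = -2415 /256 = -9.43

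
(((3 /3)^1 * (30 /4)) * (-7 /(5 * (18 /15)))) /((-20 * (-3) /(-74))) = 259 /24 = 10.79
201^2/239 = 40401/239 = 169.04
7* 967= 6769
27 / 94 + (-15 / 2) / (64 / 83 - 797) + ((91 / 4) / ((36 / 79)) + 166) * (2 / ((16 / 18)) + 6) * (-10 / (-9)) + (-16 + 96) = 614139819907 / 298184544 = 2059.60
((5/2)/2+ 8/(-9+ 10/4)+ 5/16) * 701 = 48369/208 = 232.54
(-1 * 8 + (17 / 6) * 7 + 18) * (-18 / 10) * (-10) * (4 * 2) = 4296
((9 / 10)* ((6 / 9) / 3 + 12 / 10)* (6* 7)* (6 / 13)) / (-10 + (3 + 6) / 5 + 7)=-1344 / 65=-20.68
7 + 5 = 12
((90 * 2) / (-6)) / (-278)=15 / 139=0.11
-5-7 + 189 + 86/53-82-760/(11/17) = -628429/583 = -1077.92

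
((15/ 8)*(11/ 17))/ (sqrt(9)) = 0.40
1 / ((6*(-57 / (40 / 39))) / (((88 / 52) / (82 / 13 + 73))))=-440 / 6875739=-0.00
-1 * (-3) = 3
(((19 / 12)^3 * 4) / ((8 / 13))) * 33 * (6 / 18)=980837 / 3456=283.81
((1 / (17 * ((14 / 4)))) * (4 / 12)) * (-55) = -0.31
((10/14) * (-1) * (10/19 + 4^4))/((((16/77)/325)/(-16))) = 87122750/19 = 4585407.89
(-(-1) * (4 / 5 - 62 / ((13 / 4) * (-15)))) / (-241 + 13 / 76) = -30704 / 3569085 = -0.01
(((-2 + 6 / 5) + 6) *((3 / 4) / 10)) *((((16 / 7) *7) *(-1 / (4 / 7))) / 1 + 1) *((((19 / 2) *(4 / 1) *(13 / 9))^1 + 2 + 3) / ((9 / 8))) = -14014 / 25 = -560.56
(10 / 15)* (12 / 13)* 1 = 8 / 13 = 0.62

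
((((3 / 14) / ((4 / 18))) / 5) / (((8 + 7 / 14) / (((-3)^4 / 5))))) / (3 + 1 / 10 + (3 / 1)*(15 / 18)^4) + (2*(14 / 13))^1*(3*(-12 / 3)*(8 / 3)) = -5229630424 / 75965435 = -68.84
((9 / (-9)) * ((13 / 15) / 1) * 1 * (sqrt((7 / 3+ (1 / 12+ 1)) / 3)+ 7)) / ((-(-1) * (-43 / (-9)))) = -273 / 215- 13 * sqrt(41) / 430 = -1.46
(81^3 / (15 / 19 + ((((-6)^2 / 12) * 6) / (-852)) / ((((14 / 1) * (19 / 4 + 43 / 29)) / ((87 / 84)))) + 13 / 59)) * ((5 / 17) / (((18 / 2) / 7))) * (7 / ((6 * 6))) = 503607224111985 / 21507884509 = 23415.01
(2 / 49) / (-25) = -2 / 1225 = -0.00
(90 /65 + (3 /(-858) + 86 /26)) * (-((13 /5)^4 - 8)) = -31595301 /178750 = -176.76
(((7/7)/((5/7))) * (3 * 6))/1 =126/5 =25.20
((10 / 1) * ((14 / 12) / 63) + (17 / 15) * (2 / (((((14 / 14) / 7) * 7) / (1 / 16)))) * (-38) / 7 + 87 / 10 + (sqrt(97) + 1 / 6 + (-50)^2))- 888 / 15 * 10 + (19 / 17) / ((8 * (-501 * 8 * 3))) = sqrt(97) + 329030967781 / 171702720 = 1926.13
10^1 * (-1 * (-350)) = 3500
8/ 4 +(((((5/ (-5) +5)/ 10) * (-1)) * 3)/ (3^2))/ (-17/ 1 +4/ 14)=3524/ 1755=2.01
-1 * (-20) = 20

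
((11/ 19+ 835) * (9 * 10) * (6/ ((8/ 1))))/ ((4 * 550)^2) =107163/ 9196000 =0.01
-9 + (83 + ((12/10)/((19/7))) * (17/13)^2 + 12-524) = -437.24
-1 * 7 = -7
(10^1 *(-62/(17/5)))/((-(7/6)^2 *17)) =111600/14161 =7.88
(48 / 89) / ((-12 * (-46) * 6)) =1 / 6141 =0.00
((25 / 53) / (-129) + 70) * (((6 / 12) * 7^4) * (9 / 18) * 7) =8043241955 / 27348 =294107.14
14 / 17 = 0.82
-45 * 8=-360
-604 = -604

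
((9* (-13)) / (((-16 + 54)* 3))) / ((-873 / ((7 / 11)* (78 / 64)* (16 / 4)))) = 1183 / 324368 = 0.00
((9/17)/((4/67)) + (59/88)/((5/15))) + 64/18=194347/13464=14.43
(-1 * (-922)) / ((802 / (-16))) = -18.39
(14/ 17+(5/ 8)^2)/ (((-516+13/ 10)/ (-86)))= 284015/ 1399984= 0.20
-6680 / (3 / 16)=-106880 / 3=-35626.67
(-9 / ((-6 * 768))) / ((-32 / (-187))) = 187 / 16384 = 0.01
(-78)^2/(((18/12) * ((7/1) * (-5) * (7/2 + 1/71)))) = -575952/17465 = -32.98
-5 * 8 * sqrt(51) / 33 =-40 * sqrt(51) / 33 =-8.66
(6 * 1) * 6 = 36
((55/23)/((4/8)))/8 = 55/92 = 0.60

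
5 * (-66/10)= -33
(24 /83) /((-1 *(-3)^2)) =-8 /249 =-0.03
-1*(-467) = 467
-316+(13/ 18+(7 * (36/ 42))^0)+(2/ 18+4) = -1861/ 6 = -310.17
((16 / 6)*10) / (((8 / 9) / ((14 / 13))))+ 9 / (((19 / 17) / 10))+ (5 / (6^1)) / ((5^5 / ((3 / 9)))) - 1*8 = 291307747 / 2778750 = 104.83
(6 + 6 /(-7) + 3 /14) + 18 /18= 89 /14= 6.36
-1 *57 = -57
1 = 1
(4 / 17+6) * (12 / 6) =12.47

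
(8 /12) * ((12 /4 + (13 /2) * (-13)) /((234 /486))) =-1467 /13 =-112.85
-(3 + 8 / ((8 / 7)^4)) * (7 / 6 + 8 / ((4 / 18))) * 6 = -877951 / 512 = -1714.75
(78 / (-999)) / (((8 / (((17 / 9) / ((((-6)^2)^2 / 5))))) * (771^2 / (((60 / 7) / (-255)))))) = 65 / 16162127949744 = 0.00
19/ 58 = 0.33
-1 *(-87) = 87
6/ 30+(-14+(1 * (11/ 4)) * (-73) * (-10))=19937/ 10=1993.70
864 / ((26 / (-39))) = -1296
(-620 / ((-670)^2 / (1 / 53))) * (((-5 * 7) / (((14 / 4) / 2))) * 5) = 620 / 237917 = 0.00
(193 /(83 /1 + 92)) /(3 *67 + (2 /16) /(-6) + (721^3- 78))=9264 /3148366065425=0.00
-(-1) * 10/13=10/13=0.77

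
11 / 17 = 0.65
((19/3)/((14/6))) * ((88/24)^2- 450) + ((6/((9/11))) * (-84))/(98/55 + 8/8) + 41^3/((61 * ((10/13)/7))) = 5798311111/653310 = 8875.28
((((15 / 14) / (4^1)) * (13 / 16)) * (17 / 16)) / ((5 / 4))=663 / 3584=0.18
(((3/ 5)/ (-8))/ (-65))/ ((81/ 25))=1/ 2808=0.00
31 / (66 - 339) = -31 / 273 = -0.11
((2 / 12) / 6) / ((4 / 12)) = 1 / 12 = 0.08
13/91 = 1/7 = 0.14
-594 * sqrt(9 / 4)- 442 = -1333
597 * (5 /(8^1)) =2985 /8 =373.12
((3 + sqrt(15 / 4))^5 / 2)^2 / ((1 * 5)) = 429688.86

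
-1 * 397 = -397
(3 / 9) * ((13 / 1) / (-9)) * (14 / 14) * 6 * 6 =-52 / 3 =-17.33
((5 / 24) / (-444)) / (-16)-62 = -10570747 / 170496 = -62.00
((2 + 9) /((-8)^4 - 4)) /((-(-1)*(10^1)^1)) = 1 /3720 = 0.00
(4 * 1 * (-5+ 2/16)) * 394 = -7683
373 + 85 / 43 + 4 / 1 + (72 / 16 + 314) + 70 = 66003 / 86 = 767.48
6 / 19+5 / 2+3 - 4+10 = 449 / 38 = 11.82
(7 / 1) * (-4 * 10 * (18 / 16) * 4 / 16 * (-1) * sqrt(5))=315 * sqrt(5) / 4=176.09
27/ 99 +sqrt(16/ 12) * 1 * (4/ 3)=3/ 11 +8 * sqrt(3)/ 9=1.81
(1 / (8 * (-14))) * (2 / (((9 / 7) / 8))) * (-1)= 1 / 9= 0.11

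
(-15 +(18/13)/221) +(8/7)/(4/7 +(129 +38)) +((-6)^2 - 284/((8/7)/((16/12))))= -61516955/198237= -310.32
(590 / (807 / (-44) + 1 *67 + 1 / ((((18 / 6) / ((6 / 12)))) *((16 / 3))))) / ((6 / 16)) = 1661440 / 51417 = 32.31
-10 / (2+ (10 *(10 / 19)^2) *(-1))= 1805 / 139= 12.99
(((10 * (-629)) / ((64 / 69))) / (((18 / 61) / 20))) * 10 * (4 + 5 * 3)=-2095906625 / 24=-87329442.71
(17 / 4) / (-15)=-17 / 60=-0.28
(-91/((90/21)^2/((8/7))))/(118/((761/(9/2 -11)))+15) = -484757/1197900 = -0.40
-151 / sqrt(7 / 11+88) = -16.04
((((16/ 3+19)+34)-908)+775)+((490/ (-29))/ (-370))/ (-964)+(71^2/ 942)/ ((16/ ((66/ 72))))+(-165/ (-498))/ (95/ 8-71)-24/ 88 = -137047391538307367/ 1836149882295168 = -74.64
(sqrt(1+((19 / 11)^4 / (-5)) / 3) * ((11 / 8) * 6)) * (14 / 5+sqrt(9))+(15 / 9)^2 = 25 / 9+29 * sqrt(1339410) / 1100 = 33.29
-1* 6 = -6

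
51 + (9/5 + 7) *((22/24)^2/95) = 873431/17100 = 51.08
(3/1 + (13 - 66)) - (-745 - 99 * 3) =992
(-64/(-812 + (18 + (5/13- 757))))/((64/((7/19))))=91/383002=0.00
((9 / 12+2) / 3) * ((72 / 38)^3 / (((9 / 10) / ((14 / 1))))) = 665280 / 6859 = 96.99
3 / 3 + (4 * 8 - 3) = 30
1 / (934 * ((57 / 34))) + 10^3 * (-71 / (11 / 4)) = -7559795813 / 292809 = -25818.18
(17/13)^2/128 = 289/21632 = 0.01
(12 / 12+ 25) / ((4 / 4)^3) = 26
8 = 8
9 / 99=1 / 11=0.09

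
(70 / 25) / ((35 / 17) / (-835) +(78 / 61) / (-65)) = -2424506 / 19169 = -126.48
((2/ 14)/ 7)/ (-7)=-1/ 343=-0.00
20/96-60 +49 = -259/24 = -10.79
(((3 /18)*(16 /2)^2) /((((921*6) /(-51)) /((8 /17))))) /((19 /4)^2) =-2048 /997443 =-0.00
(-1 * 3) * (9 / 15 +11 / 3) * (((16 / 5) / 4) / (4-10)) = 128 / 75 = 1.71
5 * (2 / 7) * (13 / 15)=26 / 21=1.24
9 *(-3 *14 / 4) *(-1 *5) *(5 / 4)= 4725 / 8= 590.62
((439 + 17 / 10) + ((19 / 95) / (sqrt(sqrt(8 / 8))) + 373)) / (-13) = -8139 / 130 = -62.61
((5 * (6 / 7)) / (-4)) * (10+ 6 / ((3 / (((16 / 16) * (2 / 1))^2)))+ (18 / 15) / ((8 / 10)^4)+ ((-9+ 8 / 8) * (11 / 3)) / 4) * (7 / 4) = -26105 / 1024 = -25.49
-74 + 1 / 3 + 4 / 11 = -2419 / 33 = -73.30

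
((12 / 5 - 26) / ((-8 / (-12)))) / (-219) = 59 / 365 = 0.16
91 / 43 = 2.12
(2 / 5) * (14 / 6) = 0.93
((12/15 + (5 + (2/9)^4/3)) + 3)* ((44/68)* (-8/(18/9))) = -38109808/1673055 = -22.78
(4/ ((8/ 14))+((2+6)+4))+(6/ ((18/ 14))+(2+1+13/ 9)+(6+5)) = 352/ 9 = 39.11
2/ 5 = 0.40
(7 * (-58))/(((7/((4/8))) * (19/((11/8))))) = -319/152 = -2.10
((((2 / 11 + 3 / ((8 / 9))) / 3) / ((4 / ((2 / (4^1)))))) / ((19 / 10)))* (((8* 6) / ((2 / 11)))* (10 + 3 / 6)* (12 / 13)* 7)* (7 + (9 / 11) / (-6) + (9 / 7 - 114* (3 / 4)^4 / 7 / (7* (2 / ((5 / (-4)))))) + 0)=66929877675 / 5564416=12028.19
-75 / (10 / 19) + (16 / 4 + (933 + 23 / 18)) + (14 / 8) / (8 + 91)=35015 / 44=795.80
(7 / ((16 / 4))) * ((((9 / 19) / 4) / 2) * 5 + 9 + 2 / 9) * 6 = 91147 / 912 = 99.94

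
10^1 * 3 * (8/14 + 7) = 1590/7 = 227.14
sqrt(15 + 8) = 4.80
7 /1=7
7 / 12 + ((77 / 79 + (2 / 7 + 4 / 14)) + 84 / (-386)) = 2448571 / 1280748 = 1.91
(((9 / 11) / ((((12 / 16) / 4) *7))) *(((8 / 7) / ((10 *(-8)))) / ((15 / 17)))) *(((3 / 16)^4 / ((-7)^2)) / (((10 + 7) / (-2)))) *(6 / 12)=81 / 5408972800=0.00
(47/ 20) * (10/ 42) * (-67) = -3149/ 84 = -37.49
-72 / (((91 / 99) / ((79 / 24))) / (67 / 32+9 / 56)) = -11848815 / 20384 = -581.28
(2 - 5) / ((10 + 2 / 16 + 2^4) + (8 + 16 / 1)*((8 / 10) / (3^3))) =-1080 / 9661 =-0.11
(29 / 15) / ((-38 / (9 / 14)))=-87 / 2660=-0.03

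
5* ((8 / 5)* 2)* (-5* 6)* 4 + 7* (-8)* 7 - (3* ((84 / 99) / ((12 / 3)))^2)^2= -304652329 / 131769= -2312.02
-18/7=-2.57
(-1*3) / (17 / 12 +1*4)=-36 / 65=-0.55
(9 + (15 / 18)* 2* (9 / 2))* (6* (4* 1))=396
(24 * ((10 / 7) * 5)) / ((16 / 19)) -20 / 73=103885 / 511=203.30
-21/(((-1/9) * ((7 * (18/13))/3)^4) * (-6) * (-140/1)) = 28561/13829760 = 0.00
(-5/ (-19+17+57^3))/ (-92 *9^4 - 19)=5/ 111787028521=0.00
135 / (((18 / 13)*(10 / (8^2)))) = 624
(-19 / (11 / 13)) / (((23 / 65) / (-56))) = 3553.68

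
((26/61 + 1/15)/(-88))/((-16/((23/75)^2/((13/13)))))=21689/658800000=0.00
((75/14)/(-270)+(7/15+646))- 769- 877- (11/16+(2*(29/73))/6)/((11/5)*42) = -2696898371/2698080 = -999.56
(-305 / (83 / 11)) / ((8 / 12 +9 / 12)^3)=-5797440 / 407779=-14.22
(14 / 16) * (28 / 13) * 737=36113 / 26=1388.96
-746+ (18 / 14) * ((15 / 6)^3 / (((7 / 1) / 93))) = -187807 / 392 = -479.10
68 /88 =17 /22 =0.77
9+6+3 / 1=18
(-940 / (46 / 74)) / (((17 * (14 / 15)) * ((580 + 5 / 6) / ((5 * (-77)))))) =17216100 / 272527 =63.17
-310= -310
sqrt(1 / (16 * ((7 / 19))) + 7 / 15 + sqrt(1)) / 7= sqrt(288645) / 2940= 0.18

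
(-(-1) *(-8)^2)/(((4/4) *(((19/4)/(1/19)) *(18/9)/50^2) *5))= 64000/361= 177.29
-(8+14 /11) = -9.27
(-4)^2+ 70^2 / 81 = 6196 / 81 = 76.49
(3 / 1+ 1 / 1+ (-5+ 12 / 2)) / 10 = 1 / 2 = 0.50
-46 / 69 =-2 / 3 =-0.67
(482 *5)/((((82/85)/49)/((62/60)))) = 31116715/246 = 126490.71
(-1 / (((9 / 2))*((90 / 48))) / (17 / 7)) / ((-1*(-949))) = -112 / 2177955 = -0.00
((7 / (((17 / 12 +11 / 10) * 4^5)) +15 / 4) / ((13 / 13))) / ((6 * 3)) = 48355 / 231936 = 0.21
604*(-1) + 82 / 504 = -152167 / 252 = -603.84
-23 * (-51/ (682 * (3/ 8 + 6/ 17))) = 26588/ 11253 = 2.36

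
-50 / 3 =-16.67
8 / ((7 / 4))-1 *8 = -24 / 7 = -3.43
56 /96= 7 /12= 0.58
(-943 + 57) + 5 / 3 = -884.33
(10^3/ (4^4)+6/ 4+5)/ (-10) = -333/ 320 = -1.04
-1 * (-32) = 32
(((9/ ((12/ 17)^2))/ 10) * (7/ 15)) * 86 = 72.49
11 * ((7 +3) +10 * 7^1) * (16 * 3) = 42240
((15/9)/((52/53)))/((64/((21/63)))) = 265/29952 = 0.01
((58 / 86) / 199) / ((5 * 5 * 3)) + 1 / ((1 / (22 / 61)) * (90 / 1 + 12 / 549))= 21417448 / 5286300675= 0.00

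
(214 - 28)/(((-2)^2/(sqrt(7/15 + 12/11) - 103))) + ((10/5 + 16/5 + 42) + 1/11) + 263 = -492713/110 + 31 * sqrt(42405)/110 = -4421.18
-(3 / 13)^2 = -9 / 169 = -0.05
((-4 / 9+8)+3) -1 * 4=59 / 9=6.56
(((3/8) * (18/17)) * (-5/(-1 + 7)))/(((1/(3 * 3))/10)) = -2025/68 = -29.78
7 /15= 0.47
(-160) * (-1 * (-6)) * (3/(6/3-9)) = 2880/7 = 411.43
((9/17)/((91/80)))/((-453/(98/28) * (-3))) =40/33371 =0.00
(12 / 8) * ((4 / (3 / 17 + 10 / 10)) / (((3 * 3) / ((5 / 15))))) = 17 / 90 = 0.19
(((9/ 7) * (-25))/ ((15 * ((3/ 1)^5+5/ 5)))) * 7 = -15/ 244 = -0.06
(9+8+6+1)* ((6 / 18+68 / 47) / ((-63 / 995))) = -1997960 / 2961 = -674.76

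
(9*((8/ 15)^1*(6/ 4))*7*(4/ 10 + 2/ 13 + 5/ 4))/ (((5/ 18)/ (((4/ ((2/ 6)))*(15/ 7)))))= 2735208/ 325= 8416.02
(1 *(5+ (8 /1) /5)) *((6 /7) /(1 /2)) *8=3168 /35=90.51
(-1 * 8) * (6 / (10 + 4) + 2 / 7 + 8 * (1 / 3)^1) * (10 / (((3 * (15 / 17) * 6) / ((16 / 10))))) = -77248 / 2835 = -27.25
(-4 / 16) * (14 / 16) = -7 / 32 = -0.22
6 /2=3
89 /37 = 2.41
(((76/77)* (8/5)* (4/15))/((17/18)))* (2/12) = 2432/32725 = 0.07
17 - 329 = -312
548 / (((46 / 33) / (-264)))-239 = -2392585 / 23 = -104025.43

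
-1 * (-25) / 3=25 / 3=8.33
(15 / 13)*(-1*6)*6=-540 / 13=-41.54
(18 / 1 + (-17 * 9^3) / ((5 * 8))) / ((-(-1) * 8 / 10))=-364.78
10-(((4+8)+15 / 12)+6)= -37 / 4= -9.25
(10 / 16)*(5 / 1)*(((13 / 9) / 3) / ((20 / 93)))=2015 / 288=7.00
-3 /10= -0.30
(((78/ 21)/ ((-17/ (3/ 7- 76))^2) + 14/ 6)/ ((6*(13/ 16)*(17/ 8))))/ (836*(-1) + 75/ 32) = -46124005376/ 5259733437231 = -0.01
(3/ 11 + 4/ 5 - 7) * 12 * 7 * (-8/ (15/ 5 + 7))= 109536/ 275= 398.31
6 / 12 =1 / 2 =0.50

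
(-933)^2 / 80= 870489 / 80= 10881.11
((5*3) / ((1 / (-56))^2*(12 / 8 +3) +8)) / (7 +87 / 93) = 97216 / 411517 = 0.24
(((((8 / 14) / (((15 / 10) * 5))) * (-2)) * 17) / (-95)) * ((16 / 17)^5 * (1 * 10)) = 33554432 / 166624395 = 0.20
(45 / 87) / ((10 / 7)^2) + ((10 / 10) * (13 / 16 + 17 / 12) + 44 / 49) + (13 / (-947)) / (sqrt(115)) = 1152911 / 341040-13 * sqrt(115) / 108905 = 3.38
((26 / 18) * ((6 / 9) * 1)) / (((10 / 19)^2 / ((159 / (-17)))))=-248729 / 7650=-32.51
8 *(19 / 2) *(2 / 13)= 152 / 13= 11.69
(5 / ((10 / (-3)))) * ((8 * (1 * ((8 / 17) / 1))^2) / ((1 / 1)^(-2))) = -768 / 289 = -2.66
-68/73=-0.93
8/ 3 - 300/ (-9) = 36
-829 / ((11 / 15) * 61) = -12435 / 671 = -18.53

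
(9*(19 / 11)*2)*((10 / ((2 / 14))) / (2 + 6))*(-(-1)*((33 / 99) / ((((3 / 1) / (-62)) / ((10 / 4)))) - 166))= -1096585 / 22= -49844.77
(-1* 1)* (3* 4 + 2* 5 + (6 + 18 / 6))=-31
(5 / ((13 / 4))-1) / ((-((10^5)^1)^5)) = -7 / 130000000000000000000000000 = -0.00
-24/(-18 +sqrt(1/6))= 24*sqrt(6)/1943 +2592/1943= 1.36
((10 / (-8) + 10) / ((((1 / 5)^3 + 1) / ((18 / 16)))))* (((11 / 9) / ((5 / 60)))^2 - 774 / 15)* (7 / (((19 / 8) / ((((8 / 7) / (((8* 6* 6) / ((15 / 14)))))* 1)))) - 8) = -12754.30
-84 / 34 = -42 / 17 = -2.47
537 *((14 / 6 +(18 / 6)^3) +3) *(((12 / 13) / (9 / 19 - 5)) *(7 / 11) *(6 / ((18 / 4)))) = -18474232 / 6149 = -3004.43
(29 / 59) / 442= 29 / 26078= 0.00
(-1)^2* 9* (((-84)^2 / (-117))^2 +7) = 5542551 / 169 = 32796.16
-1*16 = -16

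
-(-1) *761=761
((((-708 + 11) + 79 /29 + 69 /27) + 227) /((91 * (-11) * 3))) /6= 60646 /2351349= 0.03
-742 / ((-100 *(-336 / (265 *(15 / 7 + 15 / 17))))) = -8427 / 476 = -17.70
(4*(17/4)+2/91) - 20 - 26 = -2637/91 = -28.98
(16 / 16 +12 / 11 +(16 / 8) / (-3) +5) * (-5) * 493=-522580 / 33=-15835.76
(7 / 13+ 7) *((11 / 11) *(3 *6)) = 1764 / 13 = 135.69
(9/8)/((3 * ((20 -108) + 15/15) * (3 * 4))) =-1/2784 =-0.00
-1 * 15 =-15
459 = 459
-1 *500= -500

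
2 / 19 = 0.11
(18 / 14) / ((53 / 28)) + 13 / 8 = 977 / 424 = 2.30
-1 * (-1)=1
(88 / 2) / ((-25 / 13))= -572 / 25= -22.88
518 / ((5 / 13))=6734 / 5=1346.80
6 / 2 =3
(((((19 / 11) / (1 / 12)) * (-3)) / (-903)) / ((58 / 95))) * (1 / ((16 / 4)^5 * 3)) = 1805 / 49161728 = 0.00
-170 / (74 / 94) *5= -39950 / 37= -1079.73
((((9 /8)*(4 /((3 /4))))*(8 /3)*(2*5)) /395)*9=288 /79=3.65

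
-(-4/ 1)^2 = -16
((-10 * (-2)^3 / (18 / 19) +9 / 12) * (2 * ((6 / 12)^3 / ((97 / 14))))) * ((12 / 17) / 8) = 0.27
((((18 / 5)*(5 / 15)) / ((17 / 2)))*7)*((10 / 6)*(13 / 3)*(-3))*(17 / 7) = -52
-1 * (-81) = 81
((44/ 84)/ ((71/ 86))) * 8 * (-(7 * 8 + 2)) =-438944/ 1491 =-294.40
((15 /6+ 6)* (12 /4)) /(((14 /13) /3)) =1989 /28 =71.04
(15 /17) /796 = 0.00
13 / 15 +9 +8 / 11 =1748 / 165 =10.59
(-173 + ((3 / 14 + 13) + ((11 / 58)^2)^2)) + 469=24494658079 / 79215472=309.22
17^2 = 289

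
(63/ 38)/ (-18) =-7/ 76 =-0.09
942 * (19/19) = 942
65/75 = 13/15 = 0.87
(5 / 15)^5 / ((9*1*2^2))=1 / 8748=0.00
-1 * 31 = -31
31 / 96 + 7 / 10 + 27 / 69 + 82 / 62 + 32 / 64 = 3.24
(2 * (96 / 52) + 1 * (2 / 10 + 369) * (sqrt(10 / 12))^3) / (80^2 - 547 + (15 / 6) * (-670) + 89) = 48 / 55471 + 923 * sqrt(30) / 76806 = 0.07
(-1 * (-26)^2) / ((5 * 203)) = -676 / 1015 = -0.67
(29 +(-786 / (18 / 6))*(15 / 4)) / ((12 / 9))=-5721 / 8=-715.12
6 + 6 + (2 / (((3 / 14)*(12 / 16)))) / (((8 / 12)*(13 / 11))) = 1084 / 39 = 27.79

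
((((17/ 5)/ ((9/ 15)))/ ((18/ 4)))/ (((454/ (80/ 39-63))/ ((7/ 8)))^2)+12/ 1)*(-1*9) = -3255099813905/ 30096233856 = -108.16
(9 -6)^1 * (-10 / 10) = -3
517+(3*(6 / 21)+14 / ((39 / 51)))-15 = 47426 / 91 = 521.16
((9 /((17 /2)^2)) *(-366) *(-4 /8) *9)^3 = 8635644.82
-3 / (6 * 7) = -1 / 14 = -0.07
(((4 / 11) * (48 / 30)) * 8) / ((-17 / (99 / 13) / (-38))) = 79.23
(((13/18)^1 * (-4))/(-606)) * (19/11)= 0.01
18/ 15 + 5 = 31/ 5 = 6.20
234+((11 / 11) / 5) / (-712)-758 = -1865441 / 3560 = -524.00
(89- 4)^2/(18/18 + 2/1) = 7225/3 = 2408.33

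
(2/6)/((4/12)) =1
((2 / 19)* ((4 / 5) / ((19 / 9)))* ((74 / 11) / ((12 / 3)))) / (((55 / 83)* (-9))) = -12284 / 1092025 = -0.01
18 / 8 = 9 / 4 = 2.25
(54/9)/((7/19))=114/7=16.29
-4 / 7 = -0.57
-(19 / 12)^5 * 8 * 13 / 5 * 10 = -32189287 / 15552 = -2069.78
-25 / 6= -4.17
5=5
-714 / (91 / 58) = -5916 / 13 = -455.08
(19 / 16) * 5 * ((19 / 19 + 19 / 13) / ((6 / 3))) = 95 / 13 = 7.31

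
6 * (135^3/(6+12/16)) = 2187000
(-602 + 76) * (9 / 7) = -4734 / 7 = -676.29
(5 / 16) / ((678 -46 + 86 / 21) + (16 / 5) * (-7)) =525 / 1031008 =0.00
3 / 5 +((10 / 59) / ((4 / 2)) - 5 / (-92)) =20059 / 27140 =0.74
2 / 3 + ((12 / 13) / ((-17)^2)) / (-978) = 1224776 / 1837173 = 0.67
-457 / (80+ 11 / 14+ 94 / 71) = -454258 / 81617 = -5.57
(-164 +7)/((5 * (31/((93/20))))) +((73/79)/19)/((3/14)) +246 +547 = 355069187/450300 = 788.52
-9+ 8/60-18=-403/15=-26.87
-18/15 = -6/5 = -1.20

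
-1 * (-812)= 812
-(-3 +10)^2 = -49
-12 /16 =-3 /4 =-0.75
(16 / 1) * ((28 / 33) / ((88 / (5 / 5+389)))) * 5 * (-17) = -618800 / 121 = -5114.05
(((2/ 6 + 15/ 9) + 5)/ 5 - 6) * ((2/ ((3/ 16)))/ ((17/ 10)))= -1472/ 51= -28.86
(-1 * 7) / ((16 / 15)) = -105 / 16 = -6.56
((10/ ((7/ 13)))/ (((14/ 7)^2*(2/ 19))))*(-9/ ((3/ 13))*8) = -96330/ 7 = -13761.43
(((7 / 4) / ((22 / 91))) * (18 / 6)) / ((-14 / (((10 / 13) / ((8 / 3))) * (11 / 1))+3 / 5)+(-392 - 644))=-28665 / 1372552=-0.02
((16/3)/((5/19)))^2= 92416/225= 410.74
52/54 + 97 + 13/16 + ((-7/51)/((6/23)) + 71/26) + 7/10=48538007/477360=101.68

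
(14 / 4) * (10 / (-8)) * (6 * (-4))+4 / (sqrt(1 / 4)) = 113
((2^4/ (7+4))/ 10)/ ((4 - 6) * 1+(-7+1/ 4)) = -32/ 1925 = -0.02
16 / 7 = 2.29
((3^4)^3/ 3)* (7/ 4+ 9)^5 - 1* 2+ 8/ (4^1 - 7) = 78126313942027/ 3072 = 25431742819.67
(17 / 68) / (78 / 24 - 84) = -1 / 323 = -0.00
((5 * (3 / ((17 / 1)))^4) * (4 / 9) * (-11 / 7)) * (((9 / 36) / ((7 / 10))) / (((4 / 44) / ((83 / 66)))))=-68475 / 4092529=-0.02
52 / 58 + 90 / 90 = 1.90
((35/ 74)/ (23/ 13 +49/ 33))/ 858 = 35/ 206608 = 0.00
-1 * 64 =-64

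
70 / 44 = 35 / 22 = 1.59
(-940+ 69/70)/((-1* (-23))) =-65731/1610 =-40.83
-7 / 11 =-0.64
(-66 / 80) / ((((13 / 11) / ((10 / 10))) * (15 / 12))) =-363 / 650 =-0.56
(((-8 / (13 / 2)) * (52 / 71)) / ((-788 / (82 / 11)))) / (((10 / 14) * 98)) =656 / 5384995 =0.00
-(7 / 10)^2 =-49 / 100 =-0.49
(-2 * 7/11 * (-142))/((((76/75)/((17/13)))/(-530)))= -123609.77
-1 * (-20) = 20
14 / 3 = 4.67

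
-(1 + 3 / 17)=-1.18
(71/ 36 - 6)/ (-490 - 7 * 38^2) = 145/ 381528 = 0.00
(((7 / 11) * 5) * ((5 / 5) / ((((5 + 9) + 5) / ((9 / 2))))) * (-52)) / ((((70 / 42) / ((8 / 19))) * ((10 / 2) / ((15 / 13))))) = -9072 / 3971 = -2.28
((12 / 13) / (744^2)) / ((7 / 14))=0.00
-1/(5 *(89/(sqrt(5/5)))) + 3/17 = 1318/7565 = 0.17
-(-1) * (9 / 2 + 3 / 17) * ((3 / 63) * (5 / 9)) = 265 / 2142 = 0.12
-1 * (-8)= 8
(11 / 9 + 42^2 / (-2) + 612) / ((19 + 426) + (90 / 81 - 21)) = -2419 / 3826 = -0.63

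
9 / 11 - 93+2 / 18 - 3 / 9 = -9148 / 99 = -92.40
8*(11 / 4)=22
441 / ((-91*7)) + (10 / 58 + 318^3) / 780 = 41226.78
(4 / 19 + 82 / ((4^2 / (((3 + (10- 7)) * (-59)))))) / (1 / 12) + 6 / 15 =-21768.07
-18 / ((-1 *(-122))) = -0.15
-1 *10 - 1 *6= -16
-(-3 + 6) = -3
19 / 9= 2.11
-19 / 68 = -0.28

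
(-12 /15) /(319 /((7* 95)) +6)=-532 /4309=-0.12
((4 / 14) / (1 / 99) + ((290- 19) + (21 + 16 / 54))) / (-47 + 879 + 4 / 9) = 30295 / 78666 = 0.39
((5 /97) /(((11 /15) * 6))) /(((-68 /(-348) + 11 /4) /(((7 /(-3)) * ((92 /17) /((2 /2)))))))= -37352 /743699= -0.05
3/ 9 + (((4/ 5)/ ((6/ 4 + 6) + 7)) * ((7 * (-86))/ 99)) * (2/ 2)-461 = -6617686/ 14355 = -461.00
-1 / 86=-0.01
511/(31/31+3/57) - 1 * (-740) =24509/20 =1225.45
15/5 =3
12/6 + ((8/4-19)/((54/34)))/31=1385/837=1.65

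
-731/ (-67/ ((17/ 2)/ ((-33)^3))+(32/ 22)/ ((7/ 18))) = -0.00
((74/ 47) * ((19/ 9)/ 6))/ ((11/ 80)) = 56240/ 13959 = 4.03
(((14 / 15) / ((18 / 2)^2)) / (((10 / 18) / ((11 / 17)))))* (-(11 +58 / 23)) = -47894 / 263925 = -0.18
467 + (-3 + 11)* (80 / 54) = 12929 / 27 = 478.85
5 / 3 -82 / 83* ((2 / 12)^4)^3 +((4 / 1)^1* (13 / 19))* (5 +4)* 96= 4061497441645813 / 1716392871936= 2366.30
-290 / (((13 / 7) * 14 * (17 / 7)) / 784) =-795760 / 221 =-3600.72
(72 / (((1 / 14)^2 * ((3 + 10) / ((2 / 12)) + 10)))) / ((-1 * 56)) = -63 / 22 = -2.86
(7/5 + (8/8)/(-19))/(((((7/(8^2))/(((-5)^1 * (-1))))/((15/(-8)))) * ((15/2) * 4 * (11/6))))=-3072/1463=-2.10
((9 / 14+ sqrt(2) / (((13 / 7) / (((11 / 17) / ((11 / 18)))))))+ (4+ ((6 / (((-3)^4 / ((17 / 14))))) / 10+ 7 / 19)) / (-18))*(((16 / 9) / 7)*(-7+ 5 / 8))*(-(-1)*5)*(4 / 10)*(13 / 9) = -8*sqrt(2) / 3 -57092477 / 30541455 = -5.64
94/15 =6.27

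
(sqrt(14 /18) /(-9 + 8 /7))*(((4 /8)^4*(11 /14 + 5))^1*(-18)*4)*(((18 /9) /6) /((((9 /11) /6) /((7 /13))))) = 189*sqrt(7) /130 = 3.85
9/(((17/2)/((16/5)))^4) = 9437184/52200625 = 0.18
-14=-14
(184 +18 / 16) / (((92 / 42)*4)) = 31101 / 1472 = 21.13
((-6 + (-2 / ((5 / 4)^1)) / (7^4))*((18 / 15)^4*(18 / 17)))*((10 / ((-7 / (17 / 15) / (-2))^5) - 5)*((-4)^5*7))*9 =-807641483242019291136 / 191409408203125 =-4219445.07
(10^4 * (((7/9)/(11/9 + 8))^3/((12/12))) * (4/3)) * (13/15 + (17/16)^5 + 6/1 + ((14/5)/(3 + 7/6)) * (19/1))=14154086159045/84313423872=167.87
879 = 879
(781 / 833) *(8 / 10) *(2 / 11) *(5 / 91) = 568 / 75803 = 0.01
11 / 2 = 5.50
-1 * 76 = -76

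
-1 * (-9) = 9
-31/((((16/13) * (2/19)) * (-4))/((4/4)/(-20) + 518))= 79318863/2560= 30983.93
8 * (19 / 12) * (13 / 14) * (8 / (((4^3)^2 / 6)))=247 / 1792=0.14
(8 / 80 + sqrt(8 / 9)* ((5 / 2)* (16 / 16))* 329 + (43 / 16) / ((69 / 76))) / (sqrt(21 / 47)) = sqrt(987)* (4223 + 756700* sqrt(2)) / 28980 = 1164.69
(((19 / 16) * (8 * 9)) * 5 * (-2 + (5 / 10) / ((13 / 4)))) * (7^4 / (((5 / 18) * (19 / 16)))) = -74680704 / 13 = -5744669.54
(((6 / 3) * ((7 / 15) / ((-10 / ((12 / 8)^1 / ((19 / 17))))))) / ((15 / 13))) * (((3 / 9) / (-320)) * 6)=1547 / 2280000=0.00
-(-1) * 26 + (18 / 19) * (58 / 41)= 21298 / 779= 27.34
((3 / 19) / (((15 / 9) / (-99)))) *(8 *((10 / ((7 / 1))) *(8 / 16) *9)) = -64152 / 133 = -482.35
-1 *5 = -5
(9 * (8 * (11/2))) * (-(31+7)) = -15048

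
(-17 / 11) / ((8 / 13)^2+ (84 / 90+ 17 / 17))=-43095 / 64471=-0.67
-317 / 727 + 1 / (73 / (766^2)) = 426548471 / 53071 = 8037.32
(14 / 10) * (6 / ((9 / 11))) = 154 / 15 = 10.27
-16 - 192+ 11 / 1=-197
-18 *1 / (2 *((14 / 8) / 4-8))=144 / 121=1.19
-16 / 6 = -8 / 3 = -2.67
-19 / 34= -0.56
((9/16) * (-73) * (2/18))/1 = -4.56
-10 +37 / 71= -9.48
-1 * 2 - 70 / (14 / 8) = -42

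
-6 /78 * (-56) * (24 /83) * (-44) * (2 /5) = -118272 /5395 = -21.92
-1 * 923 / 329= -923 / 329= -2.81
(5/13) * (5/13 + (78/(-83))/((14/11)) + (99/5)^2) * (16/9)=1183362448/4418505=267.82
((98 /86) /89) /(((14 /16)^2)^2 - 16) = -200704 /241617645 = -0.00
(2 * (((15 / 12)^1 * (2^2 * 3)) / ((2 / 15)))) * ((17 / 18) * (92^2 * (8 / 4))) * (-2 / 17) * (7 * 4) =-11849600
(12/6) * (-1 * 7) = -14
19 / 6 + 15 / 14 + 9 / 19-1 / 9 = 5507 / 1197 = 4.60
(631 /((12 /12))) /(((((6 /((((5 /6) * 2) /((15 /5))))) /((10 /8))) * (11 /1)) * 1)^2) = 394375 /5645376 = 0.07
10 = 10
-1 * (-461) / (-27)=-461 / 27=-17.07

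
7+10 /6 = 26 /3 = 8.67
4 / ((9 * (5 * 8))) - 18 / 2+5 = -359 / 90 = -3.99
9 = 9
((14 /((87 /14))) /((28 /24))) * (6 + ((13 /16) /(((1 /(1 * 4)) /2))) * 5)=2156 /29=74.34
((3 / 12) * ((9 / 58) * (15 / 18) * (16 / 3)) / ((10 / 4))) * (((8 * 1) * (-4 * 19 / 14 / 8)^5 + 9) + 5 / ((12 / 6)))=22263805 / 31193792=0.71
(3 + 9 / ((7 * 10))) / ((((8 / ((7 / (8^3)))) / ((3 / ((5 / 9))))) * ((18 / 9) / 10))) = 5913 / 40960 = 0.14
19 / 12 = 1.58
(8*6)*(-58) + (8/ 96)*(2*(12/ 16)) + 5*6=-22031/ 8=-2753.88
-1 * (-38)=38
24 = 24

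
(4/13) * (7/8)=7/26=0.27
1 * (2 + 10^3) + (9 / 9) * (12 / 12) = 1003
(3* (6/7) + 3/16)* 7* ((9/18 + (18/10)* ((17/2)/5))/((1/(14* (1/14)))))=27501/400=68.75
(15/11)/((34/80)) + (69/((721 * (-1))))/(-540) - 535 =-12905967799/24268860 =-531.79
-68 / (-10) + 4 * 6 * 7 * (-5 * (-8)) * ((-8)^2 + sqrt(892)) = 13440 * sqrt(223) + 2150434 / 5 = 630788.80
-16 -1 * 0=-16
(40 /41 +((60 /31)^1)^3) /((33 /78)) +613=8497347873 /13435741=632.44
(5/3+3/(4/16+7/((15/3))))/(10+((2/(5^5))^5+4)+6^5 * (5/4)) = 34272670745849609375/95731616020202636719806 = 0.00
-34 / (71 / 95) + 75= 2095 / 71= 29.51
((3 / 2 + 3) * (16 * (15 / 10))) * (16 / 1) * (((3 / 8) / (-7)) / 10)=-324 / 35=-9.26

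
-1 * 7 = -7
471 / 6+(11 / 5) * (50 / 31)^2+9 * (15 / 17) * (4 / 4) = 3011379 / 32674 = 92.16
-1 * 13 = -13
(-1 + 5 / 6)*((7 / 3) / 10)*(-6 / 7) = 1 / 30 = 0.03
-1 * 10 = -10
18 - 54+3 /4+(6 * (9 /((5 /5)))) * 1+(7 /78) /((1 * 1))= 2939 /156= 18.84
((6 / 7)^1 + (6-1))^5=115856201 / 16807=6893.33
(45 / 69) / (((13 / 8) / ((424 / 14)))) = 12.15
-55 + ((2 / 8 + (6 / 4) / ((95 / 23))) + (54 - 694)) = -263867 / 380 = -694.39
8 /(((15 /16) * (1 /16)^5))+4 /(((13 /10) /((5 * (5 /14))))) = 12213820748 /1365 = 8947854.03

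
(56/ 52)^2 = 196/ 169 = 1.16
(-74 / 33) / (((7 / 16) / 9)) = -3552 / 77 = -46.13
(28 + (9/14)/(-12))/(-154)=-1565/8624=-0.18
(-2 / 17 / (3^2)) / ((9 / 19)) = -38 / 1377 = -0.03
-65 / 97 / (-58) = 65 / 5626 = 0.01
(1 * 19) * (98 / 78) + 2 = 1009 / 39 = 25.87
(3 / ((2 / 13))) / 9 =13 / 6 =2.17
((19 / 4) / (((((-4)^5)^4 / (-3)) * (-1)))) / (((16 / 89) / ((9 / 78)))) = 15219 / 1829587348619264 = 0.00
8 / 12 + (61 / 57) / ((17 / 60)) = 4306 / 969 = 4.44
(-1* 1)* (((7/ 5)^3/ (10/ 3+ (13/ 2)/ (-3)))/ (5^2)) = -294/ 3125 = -0.09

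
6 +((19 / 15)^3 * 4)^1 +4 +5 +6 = 98311 / 3375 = 29.13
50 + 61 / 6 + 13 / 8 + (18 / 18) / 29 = 43031 / 696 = 61.83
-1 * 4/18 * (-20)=40/9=4.44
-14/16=-7/8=-0.88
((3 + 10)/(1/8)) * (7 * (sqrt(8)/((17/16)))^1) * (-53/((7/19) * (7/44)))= -147457024 * sqrt(2)/119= -1752401.04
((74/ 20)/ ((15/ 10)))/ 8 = 37/ 120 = 0.31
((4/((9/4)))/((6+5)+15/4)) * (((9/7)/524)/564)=4/7628523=0.00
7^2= 49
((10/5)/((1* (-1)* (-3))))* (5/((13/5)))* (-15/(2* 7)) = -125/91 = -1.37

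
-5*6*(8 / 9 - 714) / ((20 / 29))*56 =5211416 / 3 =1737138.67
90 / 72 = 1.25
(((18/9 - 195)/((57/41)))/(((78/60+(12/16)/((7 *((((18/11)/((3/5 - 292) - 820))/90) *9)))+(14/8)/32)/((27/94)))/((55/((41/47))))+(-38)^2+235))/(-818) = 0.00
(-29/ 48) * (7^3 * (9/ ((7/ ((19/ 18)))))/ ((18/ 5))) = -78.12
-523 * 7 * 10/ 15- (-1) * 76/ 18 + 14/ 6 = -21907/ 9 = -2434.11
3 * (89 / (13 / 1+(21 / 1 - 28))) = 89 / 2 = 44.50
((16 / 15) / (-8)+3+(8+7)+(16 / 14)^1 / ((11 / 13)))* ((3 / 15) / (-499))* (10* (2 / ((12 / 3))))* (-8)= 177568 / 576345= 0.31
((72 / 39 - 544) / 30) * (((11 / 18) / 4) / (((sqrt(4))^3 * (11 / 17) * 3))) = -14977 / 84240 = -0.18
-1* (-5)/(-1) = -5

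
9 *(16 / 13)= 144 / 13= 11.08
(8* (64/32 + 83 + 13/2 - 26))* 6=3144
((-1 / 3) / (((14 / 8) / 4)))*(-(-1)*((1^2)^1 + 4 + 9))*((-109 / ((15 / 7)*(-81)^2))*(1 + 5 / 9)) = 341824 / 2657205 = 0.13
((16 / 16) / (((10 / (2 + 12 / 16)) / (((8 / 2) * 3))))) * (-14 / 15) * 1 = -77 / 25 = -3.08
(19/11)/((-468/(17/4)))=-323/20592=-0.02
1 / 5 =0.20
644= 644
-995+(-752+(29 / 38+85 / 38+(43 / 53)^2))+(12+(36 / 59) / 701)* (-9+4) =-209508118353 / 116177431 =-1803.35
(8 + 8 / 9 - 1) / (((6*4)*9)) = 71 / 1944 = 0.04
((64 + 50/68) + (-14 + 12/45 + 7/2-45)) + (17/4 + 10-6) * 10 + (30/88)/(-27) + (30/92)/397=28273124741/307349460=91.99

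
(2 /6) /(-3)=-1 /9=-0.11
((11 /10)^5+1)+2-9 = -4.39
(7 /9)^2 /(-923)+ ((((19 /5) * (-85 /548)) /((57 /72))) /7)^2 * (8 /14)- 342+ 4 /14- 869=-582722191474000 /481306774221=-1210.71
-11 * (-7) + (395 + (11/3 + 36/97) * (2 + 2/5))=46724/97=481.69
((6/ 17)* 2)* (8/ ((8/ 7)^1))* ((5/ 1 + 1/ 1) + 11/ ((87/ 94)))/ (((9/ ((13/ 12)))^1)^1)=141596/ 13311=10.64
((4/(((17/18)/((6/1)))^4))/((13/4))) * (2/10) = 2176782336/5428865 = 400.96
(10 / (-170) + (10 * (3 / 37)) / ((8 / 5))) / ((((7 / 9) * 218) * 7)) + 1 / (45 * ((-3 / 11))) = -0.08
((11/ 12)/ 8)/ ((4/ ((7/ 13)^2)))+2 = 130331/ 64896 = 2.01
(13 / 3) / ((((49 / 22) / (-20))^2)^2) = 487252480000 / 17294403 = 28174.00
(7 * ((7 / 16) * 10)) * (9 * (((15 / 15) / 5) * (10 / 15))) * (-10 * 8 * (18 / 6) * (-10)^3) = 8820000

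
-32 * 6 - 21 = -213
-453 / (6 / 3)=-453 / 2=-226.50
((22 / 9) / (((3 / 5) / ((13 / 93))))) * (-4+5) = 1430 / 2511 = 0.57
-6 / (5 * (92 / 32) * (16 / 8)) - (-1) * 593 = 68171 / 115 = 592.79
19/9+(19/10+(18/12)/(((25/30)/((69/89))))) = 43307/8010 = 5.41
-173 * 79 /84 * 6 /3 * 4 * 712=-19461808 /21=-926752.76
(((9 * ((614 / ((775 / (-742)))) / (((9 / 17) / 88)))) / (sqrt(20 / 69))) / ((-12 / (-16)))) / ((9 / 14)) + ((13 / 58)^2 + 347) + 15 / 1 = 1217937 / 3364-19083670144 * sqrt(345) / 104625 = -3387580.04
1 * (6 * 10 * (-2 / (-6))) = 20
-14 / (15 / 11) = -154 / 15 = -10.27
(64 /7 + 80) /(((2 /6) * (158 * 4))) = 234 /553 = 0.42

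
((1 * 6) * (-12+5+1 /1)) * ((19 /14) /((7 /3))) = -1026 /49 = -20.94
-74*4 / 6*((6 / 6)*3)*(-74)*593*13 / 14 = 42214484 / 7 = 6030640.57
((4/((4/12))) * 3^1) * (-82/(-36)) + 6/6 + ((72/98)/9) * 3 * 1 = 4079/49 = 83.24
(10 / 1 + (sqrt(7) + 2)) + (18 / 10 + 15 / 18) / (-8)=sqrt(7) + 2801 / 240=14.32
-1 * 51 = -51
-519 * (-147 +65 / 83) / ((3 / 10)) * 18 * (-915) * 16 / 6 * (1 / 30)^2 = -1024569664 / 83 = -12344212.82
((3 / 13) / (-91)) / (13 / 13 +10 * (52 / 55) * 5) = -11 / 209391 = -0.00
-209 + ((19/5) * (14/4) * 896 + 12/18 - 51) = 174862/15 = 11657.47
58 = 58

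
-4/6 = -2/3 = -0.67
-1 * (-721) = 721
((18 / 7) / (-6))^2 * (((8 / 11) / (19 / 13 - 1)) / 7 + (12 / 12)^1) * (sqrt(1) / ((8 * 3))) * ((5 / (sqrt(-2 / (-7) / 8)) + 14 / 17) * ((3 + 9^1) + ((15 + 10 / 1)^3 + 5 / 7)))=7744578 / 64141 + 38722890 * sqrt(7) / 26411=3999.85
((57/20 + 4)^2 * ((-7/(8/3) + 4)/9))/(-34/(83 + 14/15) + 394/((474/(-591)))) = -0.01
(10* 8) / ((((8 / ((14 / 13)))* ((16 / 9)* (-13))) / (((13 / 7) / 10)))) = -0.09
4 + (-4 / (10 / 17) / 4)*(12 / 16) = 109 / 40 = 2.72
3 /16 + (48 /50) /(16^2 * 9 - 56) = 21123 /112400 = 0.19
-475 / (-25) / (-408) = -19 / 408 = -0.05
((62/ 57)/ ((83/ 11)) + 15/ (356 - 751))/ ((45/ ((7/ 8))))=0.00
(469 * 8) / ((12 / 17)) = 15946 / 3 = 5315.33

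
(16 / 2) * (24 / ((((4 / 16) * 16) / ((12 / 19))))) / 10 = 288 / 95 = 3.03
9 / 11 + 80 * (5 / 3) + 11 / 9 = 13402 / 99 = 135.37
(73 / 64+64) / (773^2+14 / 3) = 12507 / 114726464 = 0.00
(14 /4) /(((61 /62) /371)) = 80507 /61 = 1319.79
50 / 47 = 1.06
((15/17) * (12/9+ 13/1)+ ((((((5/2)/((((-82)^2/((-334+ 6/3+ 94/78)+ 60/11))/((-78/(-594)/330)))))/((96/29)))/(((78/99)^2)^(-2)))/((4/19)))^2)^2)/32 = 9974922878404474583689252308116882339762289122916964710129055433442497/25238874631869926387496327744283786131603838548868600828468113067474944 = 0.40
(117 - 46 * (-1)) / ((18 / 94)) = 851.22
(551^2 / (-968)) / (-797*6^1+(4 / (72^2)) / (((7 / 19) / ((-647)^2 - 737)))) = 24591681 / 306326504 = 0.08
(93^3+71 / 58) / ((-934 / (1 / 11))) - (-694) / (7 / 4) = 1327626753 / 4171244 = 318.28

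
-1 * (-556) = 556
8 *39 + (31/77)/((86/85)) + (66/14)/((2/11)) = 338.33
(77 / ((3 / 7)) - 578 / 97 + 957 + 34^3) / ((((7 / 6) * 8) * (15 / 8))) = 4706600 / 2037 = 2310.55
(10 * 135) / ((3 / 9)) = 4050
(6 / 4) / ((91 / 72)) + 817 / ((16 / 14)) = 521293 / 728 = 716.06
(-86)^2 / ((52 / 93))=171957 / 13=13227.46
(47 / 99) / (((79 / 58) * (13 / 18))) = 5452 / 11297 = 0.48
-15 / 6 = -5 / 2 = -2.50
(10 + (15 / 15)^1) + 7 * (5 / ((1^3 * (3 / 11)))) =418 / 3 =139.33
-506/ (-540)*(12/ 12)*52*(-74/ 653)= -486772/ 88155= -5.52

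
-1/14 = -0.07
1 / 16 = 0.06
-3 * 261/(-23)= 783/23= 34.04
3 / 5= 0.60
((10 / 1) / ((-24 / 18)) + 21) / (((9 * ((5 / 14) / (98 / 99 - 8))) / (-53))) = 257474 / 165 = 1560.45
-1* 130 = -130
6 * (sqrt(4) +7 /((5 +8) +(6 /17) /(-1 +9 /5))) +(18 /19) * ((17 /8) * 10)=612261 /17366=35.26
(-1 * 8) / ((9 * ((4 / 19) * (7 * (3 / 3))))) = -38 / 63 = -0.60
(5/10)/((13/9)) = 9/26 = 0.35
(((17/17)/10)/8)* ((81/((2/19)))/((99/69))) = 11799/1760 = 6.70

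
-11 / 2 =-5.50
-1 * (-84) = 84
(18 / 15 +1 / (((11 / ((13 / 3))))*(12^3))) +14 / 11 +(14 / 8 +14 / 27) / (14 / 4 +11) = 1976471 / 751680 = 2.63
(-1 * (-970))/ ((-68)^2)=485/ 2312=0.21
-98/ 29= -3.38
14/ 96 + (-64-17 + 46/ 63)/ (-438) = 72649/ 220752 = 0.33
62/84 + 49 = 2089/42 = 49.74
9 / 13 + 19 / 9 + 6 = 1030 / 117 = 8.80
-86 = -86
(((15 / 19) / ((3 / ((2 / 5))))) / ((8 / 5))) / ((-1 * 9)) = -5 / 684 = -0.01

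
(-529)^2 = 279841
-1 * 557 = -557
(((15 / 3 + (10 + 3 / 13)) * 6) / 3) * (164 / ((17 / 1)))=293.86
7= 7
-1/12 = -0.08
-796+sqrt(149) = -783.79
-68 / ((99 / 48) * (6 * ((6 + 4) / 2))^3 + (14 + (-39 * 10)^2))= -136 / 415603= -0.00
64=64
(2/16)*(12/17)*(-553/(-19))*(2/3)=553/323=1.71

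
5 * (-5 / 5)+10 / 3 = -5 / 3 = -1.67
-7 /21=-1 /3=-0.33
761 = 761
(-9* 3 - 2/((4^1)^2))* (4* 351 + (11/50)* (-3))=-15226239/400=-38065.60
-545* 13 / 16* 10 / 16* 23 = -814775 / 128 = -6365.43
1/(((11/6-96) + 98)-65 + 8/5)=-30/1787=-0.02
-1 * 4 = -4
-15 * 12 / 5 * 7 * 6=-1512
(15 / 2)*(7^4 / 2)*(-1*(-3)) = 108045 / 4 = 27011.25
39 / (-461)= -39 / 461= -0.08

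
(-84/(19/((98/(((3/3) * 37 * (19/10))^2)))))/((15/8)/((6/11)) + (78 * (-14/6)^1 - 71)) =4390400/12498051401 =0.00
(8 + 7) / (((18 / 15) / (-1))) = -25 / 2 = -12.50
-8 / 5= -1.60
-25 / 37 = -0.68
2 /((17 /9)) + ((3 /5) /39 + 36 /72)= 3479 /2210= 1.57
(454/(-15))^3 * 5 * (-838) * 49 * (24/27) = 30739559817344/6075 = 5060009846.48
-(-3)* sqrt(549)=9* sqrt(61)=70.29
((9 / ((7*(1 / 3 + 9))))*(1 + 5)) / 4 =81 / 392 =0.21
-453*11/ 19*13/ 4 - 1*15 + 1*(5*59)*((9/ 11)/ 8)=-1399773/ 1672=-837.18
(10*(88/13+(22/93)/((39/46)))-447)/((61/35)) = -47797015/221247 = -216.03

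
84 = 84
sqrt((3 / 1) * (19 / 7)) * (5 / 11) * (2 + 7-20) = -5 * sqrt(399) / 7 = -14.27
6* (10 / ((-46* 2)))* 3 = -45 / 23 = -1.96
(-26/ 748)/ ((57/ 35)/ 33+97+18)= -455/ 1505996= -0.00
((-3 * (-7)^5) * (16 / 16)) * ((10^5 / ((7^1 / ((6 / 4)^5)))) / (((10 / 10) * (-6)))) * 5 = -9116296875 / 2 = -4558148437.50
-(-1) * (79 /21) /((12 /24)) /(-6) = -79 /63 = -1.25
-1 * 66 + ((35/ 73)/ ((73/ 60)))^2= -1869873906/ 28398241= -65.84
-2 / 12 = -1 / 6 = -0.17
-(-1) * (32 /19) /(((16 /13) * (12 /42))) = 91 /19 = 4.79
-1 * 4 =-4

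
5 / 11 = 0.45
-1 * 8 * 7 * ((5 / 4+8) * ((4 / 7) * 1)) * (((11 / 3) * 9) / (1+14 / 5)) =-48840 / 19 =-2570.53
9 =9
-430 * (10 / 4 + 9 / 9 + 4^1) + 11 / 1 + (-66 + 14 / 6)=-9833 / 3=-3277.67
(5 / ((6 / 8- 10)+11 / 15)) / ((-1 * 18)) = 50 / 1533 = 0.03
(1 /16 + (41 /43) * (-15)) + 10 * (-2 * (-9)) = 114043 /688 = 165.76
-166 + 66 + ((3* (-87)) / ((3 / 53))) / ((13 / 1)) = -5911 / 13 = -454.69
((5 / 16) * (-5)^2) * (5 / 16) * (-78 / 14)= -24375 / 1792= -13.60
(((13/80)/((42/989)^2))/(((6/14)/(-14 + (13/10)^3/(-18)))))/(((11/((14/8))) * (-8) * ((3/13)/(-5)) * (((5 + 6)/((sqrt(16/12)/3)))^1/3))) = -42019386628453 * sqrt(3)/541956096000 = -134.29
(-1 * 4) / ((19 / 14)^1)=-56 / 19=-2.95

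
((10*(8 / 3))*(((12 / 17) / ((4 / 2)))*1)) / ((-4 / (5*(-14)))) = 2800 / 17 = 164.71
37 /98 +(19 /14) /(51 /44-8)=755 /4214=0.18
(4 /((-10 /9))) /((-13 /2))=36 /65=0.55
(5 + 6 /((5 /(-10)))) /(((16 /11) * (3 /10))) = -385 /24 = -16.04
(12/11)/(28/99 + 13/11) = 108/145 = 0.74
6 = 6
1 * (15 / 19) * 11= 165 / 19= 8.68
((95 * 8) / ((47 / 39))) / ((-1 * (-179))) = 29640 / 8413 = 3.52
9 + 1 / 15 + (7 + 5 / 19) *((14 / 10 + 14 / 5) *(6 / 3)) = 19972 / 285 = 70.08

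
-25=-25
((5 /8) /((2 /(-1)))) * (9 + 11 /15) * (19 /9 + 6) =-24.67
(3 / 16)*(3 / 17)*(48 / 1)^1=27 / 17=1.59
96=96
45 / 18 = 5 / 2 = 2.50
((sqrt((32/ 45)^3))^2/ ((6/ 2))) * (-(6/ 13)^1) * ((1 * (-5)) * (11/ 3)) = 720896/ 710775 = 1.01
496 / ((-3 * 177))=-496 / 531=-0.93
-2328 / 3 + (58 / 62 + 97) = -678.06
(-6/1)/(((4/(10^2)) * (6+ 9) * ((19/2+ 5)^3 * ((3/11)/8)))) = -7040/73167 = -0.10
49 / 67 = 0.73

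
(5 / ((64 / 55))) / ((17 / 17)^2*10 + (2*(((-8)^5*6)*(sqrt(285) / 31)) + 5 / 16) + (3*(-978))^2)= 4469555200*sqrt(285) / 6073160478164537907 + 12133205371925 / 24292641912658151628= 0.00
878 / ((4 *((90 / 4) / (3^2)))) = 439 / 5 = 87.80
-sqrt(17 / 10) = -sqrt(170) / 10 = -1.30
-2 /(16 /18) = -9 /4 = -2.25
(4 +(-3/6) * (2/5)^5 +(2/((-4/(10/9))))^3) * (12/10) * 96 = 557453504/1265625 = 440.46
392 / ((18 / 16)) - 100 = 2236 / 9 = 248.44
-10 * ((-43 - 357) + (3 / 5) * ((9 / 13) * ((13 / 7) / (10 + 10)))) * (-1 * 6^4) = -5183500.11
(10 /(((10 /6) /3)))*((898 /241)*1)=16164 /241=67.07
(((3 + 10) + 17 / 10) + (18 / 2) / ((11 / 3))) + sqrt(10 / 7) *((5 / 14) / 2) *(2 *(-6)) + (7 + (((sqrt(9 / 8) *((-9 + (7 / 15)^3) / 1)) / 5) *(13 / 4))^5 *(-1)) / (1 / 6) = -15 *sqrt(70) / 49 + 6507 / 110 + 69203508281294349776008 *sqrt(2) / 1877117156982421875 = 52194.28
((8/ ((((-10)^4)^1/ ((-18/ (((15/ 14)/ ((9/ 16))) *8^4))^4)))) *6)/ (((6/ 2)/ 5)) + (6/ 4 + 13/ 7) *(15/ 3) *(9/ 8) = 744149469678805731928887/ 39406496739491840000000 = 18.88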